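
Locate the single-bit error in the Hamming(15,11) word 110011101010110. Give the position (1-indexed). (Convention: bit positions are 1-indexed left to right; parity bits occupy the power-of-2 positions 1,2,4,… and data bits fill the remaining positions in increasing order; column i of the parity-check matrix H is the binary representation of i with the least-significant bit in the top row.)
Syndrome s = H · r^T (mod 2), r = 110011101010110:
  s[0] = (101010101010101)·(110011101010110) mod 2 = 1+0+0+0+1+0+1+0+1+0+1+0+1+0+0 mod 2 = 0
  s[1] = (011001100110011)·(110011101010110) mod 2 = 0+1+0+0+0+1+1+0+0+0+1+0+0+1+0 mod 2 = 1
  s[2] = (000111100001111)·(110011101010110) mod 2 = 0+0+0+0+1+1+1+0+0+0+0+0+1+1+0 mod 2 = 1
  s[3] = (000000011111111)·(110011101010110) mod 2 = 0+0+0+0+0+0+0+0+1+0+1+0+1+1+0 mod 2 = 0
Syndrome = 0110
Column i of H is the binary representation of i, so the syndrome is the binary index of the flipped bit.
Read s = 0110 with s[0] as LSB: 0·2^0 + 1·2^1 + 1·2^2 + 0·2^3 = 6.
Error is at bit position 6.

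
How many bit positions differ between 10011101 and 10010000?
XOR = 00001101, count of 1s = 3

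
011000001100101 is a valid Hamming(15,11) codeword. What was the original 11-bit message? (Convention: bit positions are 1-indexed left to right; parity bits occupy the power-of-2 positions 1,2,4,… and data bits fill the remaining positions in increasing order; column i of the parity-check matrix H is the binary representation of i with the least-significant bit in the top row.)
Parity bits occupy power-of-2 positions; data bits are at positions {3,5,6,7,9,10,11,12,13,14,15} (1-indexed).
Extract: c[3]=1 c[5]=0 c[6]=0 c[7]=0 c[9]=1 c[10]=1 c[11]=0 c[12]=0 c[13]=1 c[14]=0 c[15]=1
Data = 10001100101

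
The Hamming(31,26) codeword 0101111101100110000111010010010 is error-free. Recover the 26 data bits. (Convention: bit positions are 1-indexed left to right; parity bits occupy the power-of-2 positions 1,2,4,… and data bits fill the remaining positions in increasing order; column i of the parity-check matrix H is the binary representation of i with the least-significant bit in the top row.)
Parity bits occupy power-of-2 positions; data bits are at positions {3,5,6,7,9,10,11,12,13,14,15,17,18,19,20,21,22,23,24,25,26,27,28,29,30,31} (1-indexed).
Extract: c[3]=0 c[5]=1 c[6]=1 c[7]=1 c[9]=0 c[10]=1 c[11]=1 c[12]=0 c[13]=0 c[14]=1 c[15]=1 c[17]=0 c[18]=0 c[19]=0 c[20]=1 c[21]=1 c[22]=1 c[23]=0 c[24]=1 c[25]=0 c[26]=0 c[27]=1 c[28]=0 c[29]=0 c[30]=1 c[31]=0
Data = 01110110011000111010010010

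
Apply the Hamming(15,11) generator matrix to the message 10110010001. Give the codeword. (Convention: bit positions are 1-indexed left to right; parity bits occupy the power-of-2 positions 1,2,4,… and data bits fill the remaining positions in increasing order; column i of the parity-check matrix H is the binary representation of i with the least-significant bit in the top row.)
Codeword c = d · G (mod 2), d = 10110010001:
  c[0] = d·G[:,0] = (10110010001)·(11011010101) mod 2 = 1+0+0+1+0+0+1+0+0+0+1 mod 2 = 0
  c[1] = d·G[:,1] = (10110010001)·(10110110011) mod 2 = 1+0+1+1+0+0+1+0+0+0+1 mod 2 = 1
  c[2] = d·G[:,2] = (10110010001)·(10000000000) mod 2 = 1+0+0+0+0+0+0+0+0+0+0 mod 2 = 1
  c[3] = d·G[:,3] = (10110010001)·(01110001111) mod 2 = 0+0+1+1+0+0+0+0+0+0+1 mod 2 = 1
  c[4] = d·G[:,4] = (10110010001)·(01000000000) mod 2 = 0+0+0+0+0+0+0+0+0+0+0 mod 2 = 0
  c[5] = d·G[:,5] = (10110010001)·(00100000000) mod 2 = 0+0+1+0+0+0+0+0+0+0+0 mod 2 = 1
  c[6] = d·G[:,6] = (10110010001)·(00010000000) mod 2 = 0+0+0+1+0+0+0+0+0+0+0 mod 2 = 1
  c[7] = d·G[:,7] = (10110010001)·(00001111111) mod 2 = 0+0+0+0+0+0+1+0+0+0+1 mod 2 = 0
  c[8] = d·G[:,8] = (10110010001)·(00001000000) mod 2 = 0+0+0+0+0+0+0+0+0+0+0 mod 2 = 0
  c[9] = d·G[:,9] = (10110010001)·(00000100000) mod 2 = 0+0+0+0+0+0+0+0+0+0+0 mod 2 = 0
  c[10] = d·G[:,10] = (10110010001)·(00000010000) mod 2 = 0+0+0+0+0+0+1+0+0+0+0 mod 2 = 1
  c[11] = d·G[:,11] = (10110010001)·(00000001000) mod 2 = 0+0+0+0+0+0+0+0+0+0+0 mod 2 = 0
  c[12] = d·G[:,12] = (10110010001)·(00000000100) mod 2 = 0+0+0+0+0+0+0+0+0+0+0 mod 2 = 0
  c[13] = d·G[:,13] = (10110010001)·(00000000010) mod 2 = 0+0+0+0+0+0+0+0+0+0+0 mod 2 = 0
  c[14] = d·G[:,14] = (10110010001)·(00000000001) mod 2 = 0+0+0+0+0+0+0+0+0+0+1 mod 2 = 1
Codeword = 011101100010001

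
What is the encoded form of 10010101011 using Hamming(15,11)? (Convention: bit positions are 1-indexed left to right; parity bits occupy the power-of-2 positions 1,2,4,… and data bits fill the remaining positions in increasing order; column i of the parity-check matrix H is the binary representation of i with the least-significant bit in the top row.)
Codeword c = d · G (mod 2), d = 10010101011:
  c[0] = d·G[:,0] = (10010101011)·(11011010101) mod 2 = 1+0+0+1+0+0+0+0+0+0+1 mod 2 = 1
  c[1] = d·G[:,1] = (10010101011)·(10110110011) mod 2 = 1+0+0+1+0+1+0+0+0+1+1 mod 2 = 1
  c[2] = d·G[:,2] = (10010101011)·(10000000000) mod 2 = 1+0+0+0+0+0+0+0+0+0+0 mod 2 = 1
  c[3] = d·G[:,3] = (10010101011)·(01110001111) mod 2 = 0+0+0+1+0+0+0+1+0+1+1 mod 2 = 0
  c[4] = d·G[:,4] = (10010101011)·(01000000000) mod 2 = 0+0+0+0+0+0+0+0+0+0+0 mod 2 = 0
  c[5] = d·G[:,5] = (10010101011)·(00100000000) mod 2 = 0+0+0+0+0+0+0+0+0+0+0 mod 2 = 0
  c[6] = d·G[:,6] = (10010101011)·(00010000000) mod 2 = 0+0+0+1+0+0+0+0+0+0+0 mod 2 = 1
  c[7] = d·G[:,7] = (10010101011)·(00001111111) mod 2 = 0+0+0+0+0+1+0+1+0+1+1 mod 2 = 0
  c[8] = d·G[:,8] = (10010101011)·(00001000000) mod 2 = 0+0+0+0+0+0+0+0+0+0+0 mod 2 = 0
  c[9] = d·G[:,9] = (10010101011)·(00000100000) mod 2 = 0+0+0+0+0+1+0+0+0+0+0 mod 2 = 1
  c[10] = d·G[:,10] = (10010101011)·(00000010000) mod 2 = 0+0+0+0+0+0+0+0+0+0+0 mod 2 = 0
  c[11] = d·G[:,11] = (10010101011)·(00000001000) mod 2 = 0+0+0+0+0+0+0+1+0+0+0 mod 2 = 1
  c[12] = d·G[:,12] = (10010101011)·(00000000100) mod 2 = 0+0+0+0+0+0+0+0+0+0+0 mod 2 = 0
  c[13] = d·G[:,13] = (10010101011)·(00000000010) mod 2 = 0+0+0+0+0+0+0+0+0+1+0 mod 2 = 1
  c[14] = d·G[:,14] = (10010101011)·(00000000001) mod 2 = 0+0+0+0+0+0+0+0+0+0+1 mod 2 = 1
Codeword = 111000100101011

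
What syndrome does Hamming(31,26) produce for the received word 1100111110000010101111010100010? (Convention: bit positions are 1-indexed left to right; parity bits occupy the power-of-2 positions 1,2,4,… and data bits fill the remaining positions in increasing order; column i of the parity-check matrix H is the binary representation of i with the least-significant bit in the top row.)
Syndrome s = H · r^T (mod 2), r = 1100111110000010101111010100010:
  s[0] = (1010101010101010101010101010101)·(1100111110000010101111010100010) mod 2 = 1+0+0+0+1+0+1+0+1+0+0+0+0+0+1+0+1+0+1+0+1+0+0+0+0+0+0+0+0+0+0 mod 2 = 0
  s[1] = (0110011001100110011001100110011)·(1100111110000010101111010100010) mod 2 = 0+1+0+0+0+1+1+0+0+0+0+0+0+0+1+0+0+0+1+0+0+1+0+0+0+1+0+0+0+1+0 mod 2 = 0
  s[2] = (0001111000011110000111100001111)·(1100111110000010101111010100010) mod 2 = 0+0+0+0+1+1+1+0+0+0+0+0+0+0+1+0+0+0+0+1+1+1+0+0+0+0+0+0+0+1+0 mod 2 = 0
  s[3] = (0000000111111110000000011111111)·(1100111110000010101111010100010) mod 2 = 0+0+0+0+0+0+0+1+1+0+0+0+0+0+1+0+0+0+0+0+0+0+0+1+0+1+0+0+0+1+0 mod 2 = 0
  s[4] = (0000000000000001111111111111111)·(1100111110000010101111010100010) mod 2 = 0+0+0+0+0+0+0+0+0+0+0+0+0+0+0+0+1+0+1+1+1+1+0+1+0+1+0+0+0+1+0 mod 2 = 0
Syndrome = 00000
s = 0: no error detected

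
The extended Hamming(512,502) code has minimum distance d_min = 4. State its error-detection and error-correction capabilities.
Detection only: up to d_min − 1 = 3 errors.
Correction: up to ⌊(d_min − 1)/2⌋ = ⌊3/2⌋ = 1 errors.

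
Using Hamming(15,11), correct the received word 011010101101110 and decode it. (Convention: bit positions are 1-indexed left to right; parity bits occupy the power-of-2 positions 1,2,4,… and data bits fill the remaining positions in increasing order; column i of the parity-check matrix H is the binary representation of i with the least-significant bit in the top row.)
Syndrome s = H · r^T (mod 2), r = 011010101101110:
  s[0] = (101010101010101)·(011010101101110) mod 2 = 0+0+1+0+1+0+1+0+1+0+0+0+1+0+0 mod 2 = 1
  s[1] = (011001100110011)·(011010101101110) mod 2 = 0+1+1+0+0+0+1+0+0+1+0+0+0+1+0 mod 2 = 1
  s[2] = (000111100001111)·(011010101101110) mod 2 = 0+0+0+0+1+0+1+0+0+0+0+1+1+1+0 mod 2 = 1
  s[3] = (000000011111111)·(011010101101110) mod 2 = 0+0+0+0+0+0+0+0+1+1+0+1+1+1+0 mod 2 = 1
Syndrome = 1111
Column 15 of H equals this syndrome → error at bit 15 (1-indexed).
Flip bit 15: 011010101101110 → 011010101101111
Extract data bits at positions {3,5,6,7,9,10,11,12,13,14,15}: 11011101111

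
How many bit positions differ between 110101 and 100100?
XOR = 010001, count of 1s = 2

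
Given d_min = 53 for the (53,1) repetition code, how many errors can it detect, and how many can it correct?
Detection only: up to d_min − 1 = 52 errors.
Correction: up to ⌊(d_min − 1)/2⌋ = ⌊52/2⌋ = 26 errors.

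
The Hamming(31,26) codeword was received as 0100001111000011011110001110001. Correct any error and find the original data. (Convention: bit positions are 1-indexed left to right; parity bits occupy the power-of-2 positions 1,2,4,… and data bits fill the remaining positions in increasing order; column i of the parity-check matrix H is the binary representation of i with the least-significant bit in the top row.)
Syndrome s = H · r^T (mod 2), r = 0100001111000011011110001110001:
  s[0] = (1010101010101010101010101010101)·(0100001111000011011110001110001) mod 2 = 0+0+0+0+0+0+1+0+1+0+0+0+0+0+1+0+0+0+1+0+1+0+0+0+1+0+1+0+0+0+1 mod 2 = 0
  s[1] = (0110011001100110011001100110011)·(0100001111000011011110001110001) mod 2 = 0+1+0+0+0+0+1+0+0+1+0+0+0+0+1+0+0+1+1+0+0+0+0+0+0+1+1+0+0+0+1 mod 2 = 1
  s[2] = (0001111000011110000111100001111)·(0100001111000011011110001110001) mod 2 = 0+0+0+0+0+0+1+0+0+0+0+0+0+0+1+0+0+0+0+1+1+0+0+0+0+0+0+0+0+0+1 mod 2 = 1
  s[3] = (0000000111111110000000011111111)·(0100001111000011011110001110001) mod 2 = 0+0+0+0+0+0+0+1+1+1+0+0+0+0+1+0+0+0+0+0+0+0+0+0+1+1+1+0+0+0+1 mod 2 = 0
  s[4] = (0000000000000001111111111111111)·(0100001111000011011110001110001) mod 2 = 0+0+0+0+0+0+0+0+0+0+0+0+0+0+0+1+0+1+1+1+1+0+0+0+1+1+1+0+0+0+1 mod 2 = 1
Syndrome = 01101
Column 22 of H equals this syndrome → error at bit 22 (1-indexed).
Flip bit 22: 0100001111000011011110001110001 → 0100001111000011011111001110001
Extract data bits at positions {3,5,6,7,9,10,11,12,13,14,15,17,18,19,20,21,22,23,24,25,26,27,28,29,30,31}: 00011100001011111001110001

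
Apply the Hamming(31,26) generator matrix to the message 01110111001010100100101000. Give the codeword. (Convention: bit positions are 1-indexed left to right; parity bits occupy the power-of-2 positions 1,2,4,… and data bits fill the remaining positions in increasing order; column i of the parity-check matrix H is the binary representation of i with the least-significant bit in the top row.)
Codeword c = d · G (mod 2), d = 01110111001010100100101000:
  c[0] = d·G[:,0] = (01110111001010100100101000)·(11011010101101010101010101) mod 2 = 0+1+0+1+0+0+1+0+0+0+1+0+0+0+0+0+0+1+0+0+0+0+0+0+0+0 mod 2 = 1
  c[1] = d·G[:,1] = (01110111001010100100101000)·(10110110011011001100110011) mod 2 = 0+0+1+1+0+1+1+0+0+0+1+0+1+0+0+0+0+1+0+0+1+0+0+0+0+0 mod 2 = 0
  c[2] = d·G[:,2] = (01110111001010100100101000)·(10000000000000000000000000) mod 2 = 0+0+0+0+0+0+0+0+0+0+0+0+0+0+0+0+0+0+0+0+0+0+0+0+0+0 mod 2 = 0
  c[3] = d·G[:,3] = (01110111001010100100101000)·(01110001111000111100001111) mod 2 = 0+1+1+1+0+0+0+1+0+0+1+0+0+0+1+0+0+1+0+0+0+0+1+0+0+0 mod 2 = 0
  c[4] = d·G[:,4] = (01110111001010100100101000)·(01000000000000000000000000) mod 2 = 0+1+0+0+0+0+0+0+0+0+0+0+0+0+0+0+0+0+0+0+0+0+0+0+0+0 mod 2 = 1
  c[5] = d·G[:,5] = (01110111001010100100101000)·(00100000000000000000000000) mod 2 = 0+0+1+0+0+0+0+0+0+0+0+0+0+0+0+0+0+0+0+0+0+0+0+0+0+0 mod 2 = 1
  c[6] = d·G[:,6] = (01110111001010100100101000)·(00010000000000000000000000) mod 2 = 0+0+0+1+0+0+0+0+0+0+0+0+0+0+0+0+0+0+0+0+0+0+0+0+0+0 mod 2 = 1
  c[7] = d·G[:,7] = (01110111001010100100101000)·(00001111111000000011111111) mod 2 = 0+0+0+0+0+1+1+1+0+0+1+0+0+0+0+0+0+0+0+0+1+0+1+0+0+0 mod 2 = 0
  c[8] = d·G[:,8] = (01110111001010100100101000)·(00001000000000000000000000) mod 2 = 0+0+0+0+0+0+0+0+0+0+0+0+0+0+0+0+0+0+0+0+0+0+0+0+0+0 mod 2 = 0
  c[9] = d·G[:,9] = (01110111001010100100101000)·(00000100000000000000000000) mod 2 = 0+0+0+0+0+1+0+0+0+0+0+0+0+0+0+0+0+0+0+0+0+0+0+0+0+0 mod 2 = 1
  c[10] = d·G[:,10] = (01110111001010100100101000)·(00000010000000000000000000) mod 2 = 0+0+0+0+0+0+1+0+0+0+0+0+0+0+0+0+0+0+0+0+0+0+0+0+0+0 mod 2 = 1
  c[11] = d·G[:,11] = (01110111001010100100101000)·(00000001000000000000000000) mod 2 = 0+0+0+0+0+0+0+1+0+0+0+0+0+0+0+0+0+0+0+0+0+0+0+0+0+0 mod 2 = 1
  c[12] = d·G[:,12] = (01110111001010100100101000)·(00000000100000000000000000) mod 2 = 0+0+0+0+0+0+0+0+0+0+0+0+0+0+0+0+0+0+0+0+0+0+0+0+0+0 mod 2 = 0
  c[13] = d·G[:,13] = (01110111001010100100101000)·(00000000010000000000000000) mod 2 = 0+0+0+0+0+0+0+0+0+0+0+0+0+0+0+0+0+0+0+0+0+0+0+0+0+0 mod 2 = 0
  c[14] = d·G[:,14] = (01110111001010100100101000)·(00000000001000000000000000) mod 2 = 0+0+0+0+0+0+0+0+0+0+1+0+0+0+0+0+0+0+0+0+0+0+0+0+0+0 mod 2 = 1
  c[15] = d·G[:,15] = (01110111001010100100101000)·(00000000000111111111111111) mod 2 = 0+0+0+0+0+0+0+0+0+0+0+0+1+0+1+0+0+1+0+0+1+0+1+0+0+0 mod 2 = 1
  c[16] = d·G[:,16] = (01110111001010100100101000)·(00000000000100000000000000) mod 2 = 0+0+0+0+0+0+0+0+0+0+0+0+0+0+0+0+0+0+0+0+0+0+0+0+0+0 mod 2 = 0
  c[17] = d·G[:,17] = (01110111001010100100101000)·(00000000000010000000000000) mod 2 = 0+0+0+0+0+0+0+0+0+0+0+0+1+0+0+0+0+0+0+0+0+0+0+0+0+0 mod 2 = 1
  c[18] = d·G[:,18] = (01110111001010100100101000)·(00000000000001000000000000) mod 2 = 0+0+0+0+0+0+0+0+0+0+0+0+0+0+0+0+0+0+0+0+0+0+0+0+0+0 mod 2 = 0
  c[19] = d·G[:,19] = (01110111001010100100101000)·(00000000000000100000000000) mod 2 = 0+0+0+0+0+0+0+0+0+0+0+0+0+0+1+0+0+0+0+0+0+0+0+0+0+0 mod 2 = 1
  c[20] = d·G[:,20] = (01110111001010100100101000)·(00000000000000010000000000) mod 2 = 0+0+0+0+0+0+0+0+0+0+0+0+0+0+0+0+0+0+0+0+0+0+0+0+0+0 mod 2 = 0
  c[21] = d·G[:,21] = (01110111001010100100101000)·(00000000000000001000000000) mod 2 = 0+0+0+0+0+0+0+0+0+0+0+0+0+0+0+0+0+0+0+0+0+0+0+0+0+0 mod 2 = 0
  c[22] = d·G[:,22] = (01110111001010100100101000)·(00000000000000000100000000) mod 2 = 0+0+0+0+0+0+0+0+0+0+0+0+0+0+0+0+0+1+0+0+0+0+0+0+0+0 mod 2 = 1
  c[23] = d·G[:,23] = (01110111001010100100101000)·(00000000000000000010000000) mod 2 = 0+0+0+0+0+0+0+0+0+0+0+0+0+0+0+0+0+0+0+0+0+0+0+0+0+0 mod 2 = 0
  c[24] = d·G[:,24] = (01110111001010100100101000)·(00000000000000000001000000) mod 2 = 0+0+0+0+0+0+0+0+0+0+0+0+0+0+0+0+0+0+0+0+0+0+0+0+0+0 mod 2 = 0
  c[25] = d·G[:,25] = (01110111001010100100101000)·(00000000000000000000100000) mod 2 = 0+0+0+0+0+0+0+0+0+0+0+0+0+0+0+0+0+0+0+0+1+0+0+0+0+0 mod 2 = 1
  c[26] = d·G[:,26] = (01110111001010100100101000)·(00000000000000000000010000) mod 2 = 0+0+0+0+0+0+0+0+0+0+0+0+0+0+0+0+0+0+0+0+0+0+0+0+0+0 mod 2 = 0
  c[27] = d·G[:,27] = (01110111001010100100101000)·(00000000000000000000001000) mod 2 = 0+0+0+0+0+0+0+0+0+0+0+0+0+0+0+0+0+0+0+0+0+0+1+0+0+0 mod 2 = 1
  c[28] = d·G[:,28] = (01110111001010100100101000)·(00000000000000000000000100) mod 2 = 0+0+0+0+0+0+0+0+0+0+0+0+0+0+0+0+0+0+0+0+0+0+0+0+0+0 mod 2 = 0
  c[29] = d·G[:,29] = (01110111001010100100101000)·(00000000000000000000000010) mod 2 = 0+0+0+0+0+0+0+0+0+0+0+0+0+0+0+0+0+0+0+0+0+0+0+0+0+0 mod 2 = 0
  c[30] = d·G[:,30] = (01110111001010100100101000)·(00000000000000000000000001) mod 2 = 0+0+0+0+0+0+0+0+0+0+0+0+0+0+0+0+0+0+0+0+0+0+0+0+0+0 mod 2 = 0
Codeword = 1000111001110011010100100101000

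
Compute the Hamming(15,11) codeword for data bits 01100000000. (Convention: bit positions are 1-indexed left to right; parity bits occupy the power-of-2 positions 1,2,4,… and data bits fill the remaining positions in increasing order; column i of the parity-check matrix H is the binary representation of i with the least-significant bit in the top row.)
Codeword c = d · G (mod 2), d = 01100000000:
  c[0] = d·G[:,0] = (01100000000)·(11011010101) mod 2 = 0+1+0+0+0+0+0+0+0+0+0 mod 2 = 1
  c[1] = d·G[:,1] = (01100000000)·(10110110011) mod 2 = 0+0+1+0+0+0+0+0+0+0+0 mod 2 = 1
  c[2] = d·G[:,2] = (01100000000)·(10000000000) mod 2 = 0+0+0+0+0+0+0+0+0+0+0 mod 2 = 0
  c[3] = d·G[:,3] = (01100000000)·(01110001111) mod 2 = 0+1+1+0+0+0+0+0+0+0+0 mod 2 = 0
  c[4] = d·G[:,4] = (01100000000)·(01000000000) mod 2 = 0+1+0+0+0+0+0+0+0+0+0 mod 2 = 1
  c[5] = d·G[:,5] = (01100000000)·(00100000000) mod 2 = 0+0+1+0+0+0+0+0+0+0+0 mod 2 = 1
  c[6] = d·G[:,6] = (01100000000)·(00010000000) mod 2 = 0+0+0+0+0+0+0+0+0+0+0 mod 2 = 0
  c[7] = d·G[:,7] = (01100000000)·(00001111111) mod 2 = 0+0+0+0+0+0+0+0+0+0+0 mod 2 = 0
  c[8] = d·G[:,8] = (01100000000)·(00001000000) mod 2 = 0+0+0+0+0+0+0+0+0+0+0 mod 2 = 0
  c[9] = d·G[:,9] = (01100000000)·(00000100000) mod 2 = 0+0+0+0+0+0+0+0+0+0+0 mod 2 = 0
  c[10] = d·G[:,10] = (01100000000)·(00000010000) mod 2 = 0+0+0+0+0+0+0+0+0+0+0 mod 2 = 0
  c[11] = d·G[:,11] = (01100000000)·(00000001000) mod 2 = 0+0+0+0+0+0+0+0+0+0+0 mod 2 = 0
  c[12] = d·G[:,12] = (01100000000)·(00000000100) mod 2 = 0+0+0+0+0+0+0+0+0+0+0 mod 2 = 0
  c[13] = d·G[:,13] = (01100000000)·(00000000010) mod 2 = 0+0+0+0+0+0+0+0+0+0+0 mod 2 = 0
  c[14] = d·G[:,14] = (01100000000)·(00000000001) mod 2 = 0+0+0+0+0+0+0+0+0+0+0 mod 2 = 0
Codeword = 110011000000000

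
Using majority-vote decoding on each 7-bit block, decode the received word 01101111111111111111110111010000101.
Split into 7-bit blocks and majority-vote each:
  block 1 = 0110111: 5 ones, 2 zeros → 1
  block 2 = 1111111: 7 ones, 0 zeros → 1
  block 3 = 1111111: 7 ones, 0 zeros → 1
  block 4 = 1011101: 5 ones, 2 zeros → 1
  block 5 = 0000101: 2 ones, 5 zeros → 0
Decoded = 11110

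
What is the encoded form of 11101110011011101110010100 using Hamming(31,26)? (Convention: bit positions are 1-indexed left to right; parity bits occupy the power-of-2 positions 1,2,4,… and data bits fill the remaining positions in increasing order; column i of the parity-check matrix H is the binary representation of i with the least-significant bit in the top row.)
Codeword c = d · G (mod 2), d = 11101110011011101110010100:
  c[0] = d·G[:,0] = (11101110011011101110010100)·(11011010101101010101010101) mod 2 = 1+1+0+0+1+0+1+0+0+0+1+0+0+1+0+0+0+1+0+0+0+1+0+1+0+0 mod 2 = 1
  c[1] = d·G[:,1] = (11101110011011101110010100)·(10110110011011001100110011) mod 2 = 1+0+1+0+0+1+1+0+0+1+1+0+1+1+0+0+1+1+0+0+0+1+0+0+0+0 mod 2 = 1
  c[2] = d·G[:,2] = (11101110011011101110010100)·(10000000000000000000000000) mod 2 = 1+0+0+0+0+0+0+0+0+0+0+0+0+0+0+0+0+0+0+0+0+0+0+0+0+0 mod 2 = 1
  c[3] = d·G[:,3] = (11101110011011101110010100)·(01110001111000111100001111) mod 2 = 0+1+1+0+0+0+0+0+0+1+1+0+0+0+1+0+1+1+0+0+0+0+0+1+0+0 mod 2 = 0
  c[4] = d·G[:,4] = (11101110011011101110010100)·(01000000000000000000000000) mod 2 = 0+1+0+0+0+0+0+0+0+0+0+0+0+0+0+0+0+0+0+0+0+0+0+0+0+0 mod 2 = 1
  c[5] = d·G[:,5] = (11101110011011101110010100)·(00100000000000000000000000) mod 2 = 0+0+1+0+0+0+0+0+0+0+0+0+0+0+0+0+0+0+0+0+0+0+0+0+0+0 mod 2 = 1
  c[6] = d·G[:,6] = (11101110011011101110010100)·(00010000000000000000000000) mod 2 = 0+0+0+0+0+0+0+0+0+0+0+0+0+0+0+0+0+0+0+0+0+0+0+0+0+0 mod 2 = 0
  c[7] = d·G[:,7] = (11101110011011101110010100)·(00001111111000000011111111) mod 2 = 0+0+0+0+1+1+1+0+0+1+1+0+0+0+0+0+0+0+1+0+0+1+0+1+0+0 mod 2 = 0
  c[8] = d·G[:,8] = (11101110011011101110010100)·(00001000000000000000000000) mod 2 = 0+0+0+0+1+0+0+0+0+0+0+0+0+0+0+0+0+0+0+0+0+0+0+0+0+0 mod 2 = 1
  c[9] = d·G[:,9] = (11101110011011101110010100)·(00000100000000000000000000) mod 2 = 0+0+0+0+0+1+0+0+0+0+0+0+0+0+0+0+0+0+0+0+0+0+0+0+0+0 mod 2 = 1
  c[10] = d·G[:,10] = (11101110011011101110010100)·(00000010000000000000000000) mod 2 = 0+0+0+0+0+0+1+0+0+0+0+0+0+0+0+0+0+0+0+0+0+0+0+0+0+0 mod 2 = 1
  c[11] = d·G[:,11] = (11101110011011101110010100)·(00000001000000000000000000) mod 2 = 0+0+0+0+0+0+0+0+0+0+0+0+0+0+0+0+0+0+0+0+0+0+0+0+0+0 mod 2 = 0
  c[12] = d·G[:,12] = (11101110011011101110010100)·(00000000100000000000000000) mod 2 = 0+0+0+0+0+0+0+0+0+0+0+0+0+0+0+0+0+0+0+0+0+0+0+0+0+0 mod 2 = 0
  c[13] = d·G[:,13] = (11101110011011101110010100)·(00000000010000000000000000) mod 2 = 0+0+0+0+0+0+0+0+0+1+0+0+0+0+0+0+0+0+0+0+0+0+0+0+0+0 mod 2 = 1
  c[14] = d·G[:,14] = (11101110011011101110010100)·(00000000001000000000000000) mod 2 = 0+0+0+0+0+0+0+0+0+0+1+0+0+0+0+0+0+0+0+0+0+0+0+0+0+0 mod 2 = 1
  c[15] = d·G[:,15] = (11101110011011101110010100)·(00000000000111111111111111) mod 2 = 0+0+0+0+0+0+0+0+0+0+0+0+1+1+1+0+1+1+1+0+0+1+0+1+0+0 mod 2 = 0
  c[16] = d·G[:,16] = (11101110011011101110010100)·(00000000000100000000000000) mod 2 = 0+0+0+0+0+0+0+0+0+0+0+0+0+0+0+0+0+0+0+0+0+0+0+0+0+0 mod 2 = 0
  c[17] = d·G[:,17] = (11101110011011101110010100)·(00000000000010000000000000) mod 2 = 0+0+0+0+0+0+0+0+0+0+0+0+1+0+0+0+0+0+0+0+0+0+0+0+0+0 mod 2 = 1
  c[18] = d·G[:,18] = (11101110011011101110010100)·(00000000000001000000000000) mod 2 = 0+0+0+0+0+0+0+0+0+0+0+0+0+1+0+0+0+0+0+0+0+0+0+0+0+0 mod 2 = 1
  c[19] = d·G[:,19] = (11101110011011101110010100)·(00000000000000100000000000) mod 2 = 0+0+0+0+0+0+0+0+0+0+0+0+0+0+1+0+0+0+0+0+0+0+0+0+0+0 mod 2 = 1
  c[20] = d·G[:,20] = (11101110011011101110010100)·(00000000000000010000000000) mod 2 = 0+0+0+0+0+0+0+0+0+0+0+0+0+0+0+0+0+0+0+0+0+0+0+0+0+0 mod 2 = 0
  c[21] = d·G[:,21] = (11101110011011101110010100)·(00000000000000001000000000) mod 2 = 0+0+0+0+0+0+0+0+0+0+0+0+0+0+0+0+1+0+0+0+0+0+0+0+0+0 mod 2 = 1
  c[22] = d·G[:,22] = (11101110011011101110010100)·(00000000000000000100000000) mod 2 = 0+0+0+0+0+0+0+0+0+0+0+0+0+0+0+0+0+1+0+0+0+0+0+0+0+0 mod 2 = 1
  c[23] = d·G[:,23] = (11101110011011101110010100)·(00000000000000000010000000) mod 2 = 0+0+0+0+0+0+0+0+0+0+0+0+0+0+0+0+0+0+1+0+0+0+0+0+0+0 mod 2 = 1
  c[24] = d·G[:,24] = (11101110011011101110010100)·(00000000000000000001000000) mod 2 = 0+0+0+0+0+0+0+0+0+0+0+0+0+0+0+0+0+0+0+0+0+0+0+0+0+0 mod 2 = 0
  c[25] = d·G[:,25] = (11101110011011101110010100)·(00000000000000000000100000) mod 2 = 0+0+0+0+0+0+0+0+0+0+0+0+0+0+0+0+0+0+0+0+0+0+0+0+0+0 mod 2 = 0
  c[26] = d·G[:,26] = (11101110011011101110010100)·(00000000000000000000010000) mod 2 = 0+0+0+0+0+0+0+0+0+0+0+0+0+0+0+0+0+0+0+0+0+1+0+0+0+0 mod 2 = 1
  c[27] = d·G[:,27] = (11101110011011101110010100)·(00000000000000000000001000) mod 2 = 0+0+0+0+0+0+0+0+0+0+0+0+0+0+0+0+0+0+0+0+0+0+0+0+0+0 mod 2 = 0
  c[28] = d·G[:,28] = (11101110011011101110010100)·(00000000000000000000000100) mod 2 = 0+0+0+0+0+0+0+0+0+0+0+0+0+0+0+0+0+0+0+0+0+0+0+1+0+0 mod 2 = 1
  c[29] = d·G[:,29] = (11101110011011101110010100)·(00000000000000000000000010) mod 2 = 0+0+0+0+0+0+0+0+0+0+0+0+0+0+0+0+0+0+0+0+0+0+0+0+0+0 mod 2 = 0
  c[30] = d·G[:,30] = (11101110011011101110010100)·(00000000000000000000000001) mod 2 = 0+0+0+0+0+0+0+0+0+0+0+0+0+0+0+0+0+0+0+0+0+0+0+0+0+0 mod 2 = 0
Codeword = 1110110011100110011101110010100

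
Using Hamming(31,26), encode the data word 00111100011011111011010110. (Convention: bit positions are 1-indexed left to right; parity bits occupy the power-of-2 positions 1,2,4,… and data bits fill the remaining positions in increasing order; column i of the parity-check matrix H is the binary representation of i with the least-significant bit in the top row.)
Codeword c = d · G (mod 2), d = 00111100011011111011010110:
  c[0] = d·G[:,0] = (00111100011011111011010110)·(11011010101101010101010101) mod 2 = 0+0+0+1+1+0+0+0+0+0+1+0+0+1+0+1+0+0+0+1+0+1+0+1+0+0 mod 2 = 0
  c[1] = d·G[:,1] = (00111100011011111011010110)·(10110110011011001100110011) mod 2 = 0+0+1+1+0+1+0+0+0+1+1+0+1+1+0+0+1+0+0+0+0+1+0+0+1+0 mod 2 = 0
  c[2] = d·G[:,2] = (00111100011011111011010110)·(10000000000000000000000000) mod 2 = 0+0+0+0+0+0+0+0+0+0+0+0+0+0+0+0+0+0+0+0+0+0+0+0+0+0 mod 2 = 0
  c[3] = d·G[:,3] = (00111100011011111011010110)·(01110001111000111100001111) mod 2 = 0+0+1+1+0+0+0+0+0+1+1+0+0+0+1+1+1+0+0+0+0+0+0+1+1+0 mod 2 = 1
  c[4] = d·G[:,4] = (00111100011011111011010110)·(01000000000000000000000000) mod 2 = 0+0+0+0+0+0+0+0+0+0+0+0+0+0+0+0+0+0+0+0+0+0+0+0+0+0 mod 2 = 0
  c[5] = d·G[:,5] = (00111100011011111011010110)·(00100000000000000000000000) mod 2 = 0+0+1+0+0+0+0+0+0+0+0+0+0+0+0+0+0+0+0+0+0+0+0+0+0+0 mod 2 = 1
  c[6] = d·G[:,6] = (00111100011011111011010110)·(00010000000000000000000000) mod 2 = 0+0+0+1+0+0+0+0+0+0+0+0+0+0+0+0+0+0+0+0+0+0+0+0+0+0 mod 2 = 1
  c[7] = d·G[:,7] = (00111100011011111011010110)·(00001111111000000011111111) mod 2 = 0+0+0+0+1+1+0+0+0+1+1+0+0+0+0+0+0+0+1+1+0+1+0+1+1+0 mod 2 = 1
  c[8] = d·G[:,8] = (00111100011011111011010110)·(00001000000000000000000000) mod 2 = 0+0+0+0+1+0+0+0+0+0+0+0+0+0+0+0+0+0+0+0+0+0+0+0+0+0 mod 2 = 1
  c[9] = d·G[:,9] = (00111100011011111011010110)·(00000100000000000000000000) mod 2 = 0+0+0+0+0+1+0+0+0+0+0+0+0+0+0+0+0+0+0+0+0+0+0+0+0+0 mod 2 = 1
  c[10] = d·G[:,10] = (00111100011011111011010110)·(00000010000000000000000000) mod 2 = 0+0+0+0+0+0+0+0+0+0+0+0+0+0+0+0+0+0+0+0+0+0+0+0+0+0 mod 2 = 0
  c[11] = d·G[:,11] = (00111100011011111011010110)·(00000001000000000000000000) mod 2 = 0+0+0+0+0+0+0+0+0+0+0+0+0+0+0+0+0+0+0+0+0+0+0+0+0+0 mod 2 = 0
  c[12] = d·G[:,12] = (00111100011011111011010110)·(00000000100000000000000000) mod 2 = 0+0+0+0+0+0+0+0+0+0+0+0+0+0+0+0+0+0+0+0+0+0+0+0+0+0 mod 2 = 0
  c[13] = d·G[:,13] = (00111100011011111011010110)·(00000000010000000000000000) mod 2 = 0+0+0+0+0+0+0+0+0+1+0+0+0+0+0+0+0+0+0+0+0+0+0+0+0+0 mod 2 = 1
  c[14] = d·G[:,14] = (00111100011011111011010110)·(00000000001000000000000000) mod 2 = 0+0+0+0+0+0+0+0+0+0+1+0+0+0+0+0+0+0+0+0+0+0+0+0+0+0 mod 2 = 1
  c[15] = d·G[:,15] = (00111100011011111011010110)·(00000000000111111111111111) mod 2 = 0+0+0+0+0+0+0+0+0+0+0+0+1+1+1+1+1+0+1+1+0+1+0+1+1+0 mod 2 = 0
  c[16] = d·G[:,16] = (00111100011011111011010110)·(00000000000100000000000000) mod 2 = 0+0+0+0+0+0+0+0+0+0+0+0+0+0+0+0+0+0+0+0+0+0+0+0+0+0 mod 2 = 0
  c[17] = d·G[:,17] = (00111100011011111011010110)·(00000000000010000000000000) mod 2 = 0+0+0+0+0+0+0+0+0+0+0+0+1+0+0+0+0+0+0+0+0+0+0+0+0+0 mod 2 = 1
  c[18] = d·G[:,18] = (00111100011011111011010110)·(00000000000001000000000000) mod 2 = 0+0+0+0+0+0+0+0+0+0+0+0+0+1+0+0+0+0+0+0+0+0+0+0+0+0 mod 2 = 1
  c[19] = d·G[:,19] = (00111100011011111011010110)·(00000000000000100000000000) mod 2 = 0+0+0+0+0+0+0+0+0+0+0+0+0+0+1+0+0+0+0+0+0+0+0+0+0+0 mod 2 = 1
  c[20] = d·G[:,20] = (00111100011011111011010110)·(00000000000000010000000000) mod 2 = 0+0+0+0+0+0+0+0+0+0+0+0+0+0+0+1+0+0+0+0+0+0+0+0+0+0 mod 2 = 1
  c[21] = d·G[:,21] = (00111100011011111011010110)·(00000000000000001000000000) mod 2 = 0+0+0+0+0+0+0+0+0+0+0+0+0+0+0+0+1+0+0+0+0+0+0+0+0+0 mod 2 = 1
  c[22] = d·G[:,22] = (00111100011011111011010110)·(00000000000000000100000000) mod 2 = 0+0+0+0+0+0+0+0+0+0+0+0+0+0+0+0+0+0+0+0+0+0+0+0+0+0 mod 2 = 0
  c[23] = d·G[:,23] = (00111100011011111011010110)·(00000000000000000010000000) mod 2 = 0+0+0+0+0+0+0+0+0+0+0+0+0+0+0+0+0+0+1+0+0+0+0+0+0+0 mod 2 = 1
  c[24] = d·G[:,24] = (00111100011011111011010110)·(00000000000000000001000000) mod 2 = 0+0+0+0+0+0+0+0+0+0+0+0+0+0+0+0+0+0+0+1+0+0+0+0+0+0 mod 2 = 1
  c[25] = d·G[:,25] = (00111100011011111011010110)·(00000000000000000000100000) mod 2 = 0+0+0+0+0+0+0+0+0+0+0+0+0+0+0+0+0+0+0+0+0+0+0+0+0+0 mod 2 = 0
  c[26] = d·G[:,26] = (00111100011011111011010110)·(00000000000000000000010000) mod 2 = 0+0+0+0+0+0+0+0+0+0+0+0+0+0+0+0+0+0+0+0+0+1+0+0+0+0 mod 2 = 1
  c[27] = d·G[:,27] = (00111100011011111011010110)·(00000000000000000000001000) mod 2 = 0+0+0+0+0+0+0+0+0+0+0+0+0+0+0+0+0+0+0+0+0+0+0+0+0+0 mod 2 = 0
  c[28] = d·G[:,28] = (00111100011011111011010110)·(00000000000000000000000100) mod 2 = 0+0+0+0+0+0+0+0+0+0+0+0+0+0+0+0+0+0+0+0+0+0+0+1+0+0 mod 2 = 1
  c[29] = d·G[:,29] = (00111100011011111011010110)·(00000000000000000000000010) mod 2 = 0+0+0+0+0+0+0+0+0+0+0+0+0+0+0+0+0+0+0+0+0+0+0+0+1+0 mod 2 = 1
  c[30] = d·G[:,30] = (00111100011011111011010110)·(00000000000000000000000001) mod 2 = 0+0+0+0+0+0+0+0+0+0+0+0+0+0+0+0+0+0+0+0+0+0+0+0+0+0 mod 2 = 0
Codeword = 0001011111000110011111011010110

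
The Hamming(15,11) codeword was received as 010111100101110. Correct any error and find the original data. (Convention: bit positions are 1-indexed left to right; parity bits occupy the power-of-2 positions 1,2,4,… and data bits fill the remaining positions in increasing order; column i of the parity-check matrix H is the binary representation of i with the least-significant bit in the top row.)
Syndrome s = H · r^T (mod 2), r = 010111100101110:
  s[0] = (101010101010101)·(010111100101110) mod 2 = 0+0+0+0+1+0+1+0+0+0+0+0+1+0+0 mod 2 = 1
  s[1] = (011001100110011)·(010111100101110) mod 2 = 0+1+0+0+0+1+1+0+0+1+0+0+0+1+0 mod 2 = 1
  s[2] = (000111100001111)·(010111100101110) mod 2 = 0+0+0+1+1+1+1+0+0+0+0+1+1+1+0 mod 2 = 1
  s[3] = (000000011111111)·(010111100101110) mod 2 = 0+0+0+0+0+0+0+0+0+1+0+1+1+1+0 mod 2 = 0
Syndrome = 1110
Column 7 of H equals this syndrome → error at bit 7 (1-indexed).
Flip bit 7: 010111100101110 → 010111000101110
Extract data bits at positions {3,5,6,7,9,10,11,12,13,14,15}: 01100101110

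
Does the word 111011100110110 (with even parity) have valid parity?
Sum of all bits: 1+1+1+0+1+1+1+0+0+1+1+0+1+1+0 = 10; 10 mod 2 = 0. Result is 0 → valid parity.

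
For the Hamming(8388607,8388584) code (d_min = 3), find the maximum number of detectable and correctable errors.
Detection only: up to d_min − 1 = 2 errors.
Correction: up to ⌊(d_min − 1)/2⌋ = ⌊2/2⌋ = 1 errors.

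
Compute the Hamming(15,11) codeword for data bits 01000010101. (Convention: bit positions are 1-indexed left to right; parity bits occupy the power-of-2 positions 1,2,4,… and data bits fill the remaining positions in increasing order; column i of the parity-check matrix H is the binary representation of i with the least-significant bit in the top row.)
Codeword c = d · G (mod 2), d = 01000010101:
  c[0] = d·G[:,0] = (01000010101)·(11011010101) mod 2 = 0+1+0+0+0+0+1+0+1+0+1 mod 2 = 0
  c[1] = d·G[:,1] = (01000010101)·(10110110011) mod 2 = 0+0+0+0+0+0+1+0+0+0+1 mod 2 = 0
  c[2] = d·G[:,2] = (01000010101)·(10000000000) mod 2 = 0+0+0+0+0+0+0+0+0+0+0 mod 2 = 0
  c[3] = d·G[:,3] = (01000010101)·(01110001111) mod 2 = 0+1+0+0+0+0+0+0+1+0+1 mod 2 = 1
  c[4] = d·G[:,4] = (01000010101)·(01000000000) mod 2 = 0+1+0+0+0+0+0+0+0+0+0 mod 2 = 1
  c[5] = d·G[:,5] = (01000010101)·(00100000000) mod 2 = 0+0+0+0+0+0+0+0+0+0+0 mod 2 = 0
  c[6] = d·G[:,6] = (01000010101)·(00010000000) mod 2 = 0+0+0+0+0+0+0+0+0+0+0 mod 2 = 0
  c[7] = d·G[:,7] = (01000010101)·(00001111111) mod 2 = 0+0+0+0+0+0+1+0+1+0+1 mod 2 = 1
  c[8] = d·G[:,8] = (01000010101)·(00001000000) mod 2 = 0+0+0+0+0+0+0+0+0+0+0 mod 2 = 0
  c[9] = d·G[:,9] = (01000010101)·(00000100000) mod 2 = 0+0+0+0+0+0+0+0+0+0+0 mod 2 = 0
  c[10] = d·G[:,10] = (01000010101)·(00000010000) mod 2 = 0+0+0+0+0+0+1+0+0+0+0 mod 2 = 1
  c[11] = d·G[:,11] = (01000010101)·(00000001000) mod 2 = 0+0+0+0+0+0+0+0+0+0+0 mod 2 = 0
  c[12] = d·G[:,12] = (01000010101)·(00000000100) mod 2 = 0+0+0+0+0+0+0+0+1+0+0 mod 2 = 1
  c[13] = d·G[:,13] = (01000010101)·(00000000010) mod 2 = 0+0+0+0+0+0+0+0+0+0+0 mod 2 = 0
  c[14] = d·G[:,14] = (01000010101)·(00000000001) mod 2 = 0+0+0+0+0+0+0+0+0+0+1 mod 2 = 1
Codeword = 000110010010101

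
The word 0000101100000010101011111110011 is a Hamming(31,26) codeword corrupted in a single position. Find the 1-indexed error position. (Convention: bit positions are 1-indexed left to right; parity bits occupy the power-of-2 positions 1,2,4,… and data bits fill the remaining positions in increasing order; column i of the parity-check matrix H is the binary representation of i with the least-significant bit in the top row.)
Syndrome s = H · r^T (mod 2), r = 0000101100000010101011111110011:
  s[0] = (1010101010101010101010101010101)·(0000101100000010101011111110011) mod 2 = 0+0+0+0+1+0+1+0+0+0+0+0+0+0+1+0+1+0+1+0+1+0+1+0+1+0+1+0+0+0+1 mod 2 = 0
  s[1] = (0110011001100110011001100110011)·(0000101100000010101011111110011) mod 2 = 0+0+0+0+0+0+1+0+0+0+0+0+0+0+1+0+0+0+1+0+0+1+1+0+0+1+1+0+0+1+1 mod 2 = 1
  s[2] = (0001111000011110000111100001111)·(0000101100000010101011111110011) mod 2 = 0+0+0+0+1+0+1+0+0+0+0+0+0+0+1+0+0+0+0+0+1+1+1+0+0+0+0+0+0+1+1 mod 2 = 0
  s[3] = (0000000111111110000000011111111)·(0000101100000010101011111110011) mod 2 = 0+0+0+0+0+0+0+1+0+0+0+0+0+0+1+0+0+0+0+0+0+0+0+1+1+1+1+0+0+1+1 mod 2 = 0
  s[4] = (0000000000000001111111111111111)·(0000101100000010101011111110011) mod 2 = 0+0+0+0+0+0+0+0+0+0+0+0+0+0+0+0+1+0+1+0+1+1+1+1+1+1+1+0+0+1+1 mod 2 = 1
Syndrome = 01001
Column i of H is the binary representation of i, so the syndrome is the binary index of the flipped bit.
Read s = 01001 with s[0] as LSB: 0·2^0 + 1·2^1 + 0·2^2 + 0·2^3 + 1·2^4 = 18.
Error is at bit position 18.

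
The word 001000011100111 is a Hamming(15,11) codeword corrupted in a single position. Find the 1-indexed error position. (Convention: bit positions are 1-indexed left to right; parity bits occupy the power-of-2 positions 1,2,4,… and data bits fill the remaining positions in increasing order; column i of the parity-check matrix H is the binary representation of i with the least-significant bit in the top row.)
Syndrome s = H · r^T (mod 2), r = 001000011100111:
  s[0] = (101010101010101)·(001000011100111) mod 2 = 0+0+1+0+0+0+0+0+1+0+0+0+1+0+1 mod 2 = 0
  s[1] = (011001100110011)·(001000011100111) mod 2 = 0+0+1+0+0+0+0+0+0+1+0+0+0+1+1 mod 2 = 0
  s[2] = (000111100001111)·(001000011100111) mod 2 = 0+0+0+0+0+0+0+0+0+0+0+0+1+1+1 mod 2 = 1
  s[3] = (000000011111111)·(001000011100111) mod 2 = 0+0+0+0+0+0+0+1+1+1+0+0+1+1+1 mod 2 = 0
Syndrome = 0010
Column i of H is the binary representation of i, so the syndrome is the binary index of the flipped bit.
Read s = 0010 with s[0] as LSB: 0·2^0 + 0·2^1 + 1·2^2 + 0·2^3 = 4.
Error is at bit position 4.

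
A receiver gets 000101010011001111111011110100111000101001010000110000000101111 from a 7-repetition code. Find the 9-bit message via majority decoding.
Split into 7-bit blocks and majority-vote each:
  block 1 = 0001010: 2 ones, 5 zeros → 0
  block 2 = 1001100: 3 ones, 4 zeros → 0
  block 3 = 1111111: 7 ones, 0 zeros → 1
  block 4 = 0111101: 5 ones, 2 zeros → 1
  block 5 = 0011100: 3 ones, 4 zeros → 0
  block 6 = 0101001: 3 ones, 4 zeros → 0
  block 7 = 0100001: 2 ones, 5 zeros → 0
  block 8 = 1000000: 1 ones, 6 zeros → 0
  block 9 = 0101111: 5 ones, 2 zeros → 1
Decoded = 001100001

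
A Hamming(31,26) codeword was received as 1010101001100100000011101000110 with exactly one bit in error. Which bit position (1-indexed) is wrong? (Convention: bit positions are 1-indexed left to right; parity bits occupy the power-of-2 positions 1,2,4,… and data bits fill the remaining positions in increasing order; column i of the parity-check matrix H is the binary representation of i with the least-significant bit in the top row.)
Syndrome s = H · r^T (mod 2), r = 1010101001100100000011101000110:
  s[0] = (1010101010101010101010101010101)·(1010101001100100000011101000110) mod 2 = 1+0+1+0+1+0+1+0+0+0+1+0+0+0+0+0+0+0+0+0+1+0+1+0+1+0+0+0+1+0+0 mod 2 = 1
  s[1] = (0110011001100110011001100110011)·(1010101001100100000011101000110) mod 2 = 0+0+1+0+0+0+1+0+0+1+1+0+0+1+0+0+0+0+0+0+0+1+1+0+0+0+0+0+0+1+0 mod 2 = 0
  s[2] = (0001111000011110000111100001111)·(1010101001100100000011101000110) mod 2 = 0+0+0+0+1+0+1+0+0+0+0+0+0+1+0+0+0+0+0+0+1+1+1+0+0+0+0+0+1+1+0 mod 2 = 0
  s[3] = (0000000111111110000000011111111)·(1010101001100100000011101000110) mod 2 = 0+0+0+0+0+0+0+0+0+1+1+0+0+1+0+0+0+0+0+0+0+0+0+0+1+0+0+0+1+1+0 mod 2 = 0
  s[4] = (0000000000000001111111111111111)·(1010101001100100000011101000110) mod 2 = 0+0+0+0+0+0+0+0+0+0+0+0+0+0+0+0+0+0+0+0+1+1+1+0+1+0+0+0+1+1+0 mod 2 = 0
Syndrome = 10000
Column i of H is the binary representation of i, so the syndrome is the binary index of the flipped bit.
Read s = 10000 with s[0] as LSB: 1·2^0 + 0·2^1 + 0·2^2 + 0·2^3 + 0·2^4 = 1.
Error is at bit position 1.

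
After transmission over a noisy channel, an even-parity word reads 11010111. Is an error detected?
Sum of received bits: 1+1+0+1+0+1+1+1 = 6; 6 mod 2 = 0. Result is 0 → no error detected.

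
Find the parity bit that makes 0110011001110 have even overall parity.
Sum of data bits: 0+1+1+0+0+1+1+0+0+1+1+1+0 = 7.
7 mod 2 = 1, so parity bit = 1.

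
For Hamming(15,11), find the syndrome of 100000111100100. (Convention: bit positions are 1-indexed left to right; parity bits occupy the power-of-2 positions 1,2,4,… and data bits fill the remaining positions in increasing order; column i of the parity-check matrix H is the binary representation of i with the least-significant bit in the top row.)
Syndrome s = H · r^T (mod 2), r = 100000111100100:
  s[0] = (101010101010101)·(100000111100100) mod 2 = 1+0+0+0+0+0+1+0+1+0+0+0+1+0+0 mod 2 = 0
  s[1] = (011001100110011)·(100000111100100) mod 2 = 0+0+0+0+0+0+1+0+0+1+0+0+0+0+0 mod 2 = 0
  s[2] = (000111100001111)·(100000111100100) mod 2 = 0+0+0+0+0+0+1+0+0+0+0+0+1+0+0 mod 2 = 0
  s[3] = (000000011111111)·(100000111100100) mod 2 = 0+0+0+0+0+0+0+1+1+1+0+0+1+0+0 mod 2 = 0
Syndrome = 0000
s = 0: no error detected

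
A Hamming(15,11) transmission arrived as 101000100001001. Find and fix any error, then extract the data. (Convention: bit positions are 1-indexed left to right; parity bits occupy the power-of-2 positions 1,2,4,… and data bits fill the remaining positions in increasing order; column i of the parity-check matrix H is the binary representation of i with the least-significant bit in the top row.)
Syndrome s = H · r^T (mod 2), r = 101000100001001:
  s[0] = (101010101010101)·(101000100001001) mod 2 = 1+0+1+0+0+0+1+0+0+0+0+0+0+0+1 mod 2 = 0
  s[1] = (011001100110011)·(101000100001001) mod 2 = 0+0+1+0+0+0+1+0+0+0+0+0+0+0+1 mod 2 = 1
  s[2] = (000111100001111)·(101000100001001) mod 2 = 0+0+0+0+0+0+1+0+0+0+0+1+0+0+1 mod 2 = 1
  s[3] = (000000011111111)·(101000100001001) mod 2 = 0+0+0+0+0+0+0+0+0+0+0+1+0+0+1 mod 2 = 0
Syndrome = 0110
Column 6 of H equals this syndrome → error at bit 6 (1-indexed).
Flip bit 6: 101000100001001 → 101001100001001
Extract data bits at positions {3,5,6,7,9,10,11,12,13,14,15}: 10110001001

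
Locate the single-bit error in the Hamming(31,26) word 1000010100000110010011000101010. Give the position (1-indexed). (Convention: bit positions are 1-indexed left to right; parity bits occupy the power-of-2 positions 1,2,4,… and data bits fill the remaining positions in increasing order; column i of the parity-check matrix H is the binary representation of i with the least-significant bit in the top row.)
Syndrome s = H · r^T (mod 2), r = 1000010100000110010011000101010:
  s[0] = (1010101010101010101010101010101)·(1000010100000110010011000101010) mod 2 = 1+0+0+0+0+0+0+0+0+0+0+0+0+0+1+0+0+0+0+0+1+0+0+0+0+0+0+0+0+0+0 mod 2 = 1
  s[1] = (0110011001100110011001100110011)·(1000010100000110010011000101010) mod 2 = 0+0+0+0+0+1+0+0+0+0+0+0+0+1+1+0+0+1+0+0+0+1+0+0+0+1+0+0+0+1+0 mod 2 = 1
  s[2] = (0001111000011110000111100001111)·(1000010100000110010011000101010) mod 2 = 0+0+0+0+0+1+0+0+0+0+0+0+0+1+1+0+0+0+0+0+1+1+0+0+0+0+0+1+0+1+0 mod 2 = 1
  s[3] = (0000000111111110000000011111111)·(1000010100000110010011000101010) mod 2 = 0+0+0+0+0+0+0+1+0+0+0+0+0+1+1+0+0+0+0+0+0+0+0+0+0+1+0+1+0+1+0 mod 2 = 0
  s[4] = (0000000000000001111111111111111)·(1000010100000110010011000101010) mod 2 = 0+0+0+0+0+0+0+0+0+0+0+0+0+0+0+0+0+1+0+0+1+1+0+0+0+1+0+1+0+1+0 mod 2 = 0
Syndrome = 11100
Column i of H is the binary representation of i, so the syndrome is the binary index of the flipped bit.
Read s = 11100 with s[0] as LSB: 1·2^0 + 1·2^1 + 1·2^2 + 0·2^3 + 0·2^4 = 7.
Error is at bit position 7.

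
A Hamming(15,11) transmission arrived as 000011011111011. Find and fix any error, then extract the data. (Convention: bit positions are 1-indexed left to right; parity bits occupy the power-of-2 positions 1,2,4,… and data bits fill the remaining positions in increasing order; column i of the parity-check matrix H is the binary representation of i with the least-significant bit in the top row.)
Syndrome s = H · r^T (mod 2), r = 000011011111011:
  s[0] = (101010101010101)·(000011011111011) mod 2 = 0+0+0+0+1+0+0+0+1+0+1+0+0+0+1 mod 2 = 0
  s[1] = (011001100110011)·(000011011111011) mod 2 = 0+0+0+0+0+1+0+0+0+1+1+0+0+1+1 mod 2 = 1
  s[2] = (000111100001111)·(000011011111011) mod 2 = 0+0+0+0+1+1+0+0+0+0+0+1+0+1+1 mod 2 = 1
  s[3] = (000000011111111)·(000011011111011) mod 2 = 0+0+0+0+0+0+0+1+1+1+1+1+0+1+1 mod 2 = 1
Syndrome = 0111
Column 14 of H equals this syndrome → error at bit 14 (1-indexed).
Flip bit 14: 000011011111011 → 000011011111001
Extract data bits at positions {3,5,6,7,9,10,11,12,13,14,15}: 01101111001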